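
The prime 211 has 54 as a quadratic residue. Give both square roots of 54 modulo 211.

73, 138

Since 211 ≡ 3 (mod 4), a square root of 54 is 54^((211+1)/4) = 54^53 mod 211.
Repeated squaring: 54^2≡173, 54^4≡178, 54^8≡34, 54^16≡101, 54^32≡73 (mod 211).
54^53 = 54^(32+16+4+1) ≡ 73 (mod 211).
Check: 73² = 5329 ≡ 54 (mod 211). The two roots are 73 and 138.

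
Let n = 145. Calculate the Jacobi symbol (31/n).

Reciprocity: 31 ≡ 3 and 145 ≡ 1 (mod 4), so (31/145) = +(145/31).
Reduce top mod 31: now compute (21/31).
Reciprocity: 21 ≡ 1 and 31 ≡ 3 (mod 4), so (21/31) = +(31/21).
Reduce top mod 21: now compute (10/21).
Pull out 2: since 21 ≡ 5 (mod 8), (2/21) = -1.
Reciprocity: 5 ≡ 1 and 21 ≡ 1 (mod 4), so (5/21) = +(21/5).
Reduce top mod 5: now compute (1/5).
Reached (1/5) = 1. Collecting the sign flips along the way, the symbol is -1.

-1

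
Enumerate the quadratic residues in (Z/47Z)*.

1 2 3 4 6 7 8 9 12 14 16 17 18 21 24 25 27 28 32 34 36 37 42

Square k = 1,…,23 (k and 47−k give the same square):
1²=1, 2²=4, 3²=9, 4²=16, 5²=25, 6²=36, 7²≡2, 8²≡17, 9²≡34, 10²≡6, 11²≡27, 12²≡3, 13²≡28, 14²≡8, 15²≡37, 16²≡21, 17²≡7, 18²≡42, 19²≡32, 20²≡24, 21²≡18, 22²≡14, 23²≡12 (mod 47).
So the quadratic residues mod 47 are {1, 2, 3, 4, 6, 7, 8, 9, 12, 14, 16, 17, 18, 21, 24, 25, 27, 28, 32, 34, 36, 37, 42}.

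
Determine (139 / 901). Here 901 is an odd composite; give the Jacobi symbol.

1

Reciprocity: 139 ≡ 3 and 901 ≡ 1 (mod 4), so (139/901) = +(901/139).
Reduce top mod 139: now compute (67/139).
Reciprocity: 67 ≡ 3 and 139 ≡ 3 (mod 4), so (67/139) = −(139/67).
Reduce top mod 67: now compute (5/67).
Reciprocity: 5 ≡ 1 and 67 ≡ 3 (mod 4), so (5/67) = +(67/5).
Reduce top mod 5: now compute (2/5).
Pull out 2: since 5 ≡ 5 (mod 8), (2/5) = -1.
Reached (1/5) = 1. Collecting the sign flips along the way, the symbol is +1.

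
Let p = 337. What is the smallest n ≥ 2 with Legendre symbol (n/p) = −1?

(2/337) = +1, so 2 is a residue.
(3/337) = +1, so 3 is a residue.
(4/337) = +1, so 4 is a residue.
(5/337) = −1, so 5 is the smallest positive non-residue mod 337.

5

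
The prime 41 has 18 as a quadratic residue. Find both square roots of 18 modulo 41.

10, 31

41 ≡ 1 (mod 4), so we find a root by search.
Trying successive values, 10² = 100 ≡ 18 (mod 41). The other root is 41 − 10 = 31.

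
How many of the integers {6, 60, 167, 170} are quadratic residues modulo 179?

(6/179) = -1 → non-residue.
(60/179) = +1 → QR.
(167/179) = -1 → non-residue.
(170/179) = -1 → non-residue.
Total quadratic residues among the 4: 1.

1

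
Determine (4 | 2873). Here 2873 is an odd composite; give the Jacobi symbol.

Pull out 2^2: since 2873 ≡ 1 (mod 8), (2/2873) = +1, so (2/2873)^2 = +1.
Reached (1/2873) = 1. Collecting the sign flips along the way, the symbol is +1.

1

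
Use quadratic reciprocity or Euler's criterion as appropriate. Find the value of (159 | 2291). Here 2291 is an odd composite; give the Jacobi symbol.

-1

Reciprocity: 159 ≡ 3 and 2291 ≡ 3 (mod 4), so (159/2291) = −(2291/159).
Reduce top mod 159: now compute (65/159).
Reciprocity: 65 ≡ 1 and 159 ≡ 3 (mod 4), so (65/159) = +(159/65).
Reduce top mod 65: now compute (29/65).
Reciprocity: 29 ≡ 1 and 65 ≡ 1 (mod 4), so (29/65) = +(65/29).
Reduce top mod 29: now compute (7/29).
Reciprocity: 7 ≡ 3 and 29 ≡ 1 (mod 4), so (7/29) = +(29/7).
Reduce top mod 7: now compute (1/7).
Reached (1/7) = 1. Collecting the sign flips along the way, the symbol is -1.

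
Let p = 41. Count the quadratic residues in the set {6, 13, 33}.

(6/41) = -1 → non-residue.
(13/41) = -1 → non-residue.
(33/41) = +1 → QR.
Total quadratic residues among the 3: 1.

1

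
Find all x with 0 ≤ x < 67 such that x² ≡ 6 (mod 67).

26, 41

Since 67 ≡ 3 (mod 4), a square root of 6 is 6^((67+1)/4) = 6^17 mod 67.
Repeated squaring: 6^2≡36, 6^4≡23, 6^8≡60, 6^16≡49 (mod 67).
6^17 = 6^(16+1) ≡ 26 (mod 67).
Check: 26² = 676 ≡ 6 (mod 67). The two roots are 26 and 41.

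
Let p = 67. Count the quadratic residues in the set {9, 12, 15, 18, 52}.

(9/67) = +1 → QR.
(12/67) = -1 → non-residue.
(15/67) = +1 → QR.
(18/67) = -1 → non-residue.
(52/67) = -1 → non-residue.
Total quadratic residues among the 5: 2.

2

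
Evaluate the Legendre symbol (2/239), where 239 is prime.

Euler's criterion: (2/239) ≡ 2^119 (mod 239).
2^2 ≡ 4 (mod 239)
2^4 ≡ 16 (mod 239)
2^8 ≡ 17 (mod 239)
2^16 ≡ 50 (mod 239)
2^32 ≡ 110 (mod 239)
2^64 ≡ 150 (mod 239)
2^119 = 2^(64+32+16+4+2+1) ≡ 1 (mod 239).
Result is 1, so (2/239) = 1.

1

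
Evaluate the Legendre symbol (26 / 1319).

Pull out 2: since 1319 ≡ 7 (mod 8), (2/1319) = +1.
Reciprocity: 13 ≡ 1 and 1319 ≡ 3 (mod 4), so (13/1319) = +(1319/13).
Reduce top mod 13: now compute (6/13).
Pull out 2: since 13 ≡ 5 (mod 8), (2/13) = -1.
Reciprocity: 3 ≡ 3 and 13 ≡ 1 (mod 4), so (3/13) = +(13/3).
Reduce top mod 3: now compute (1/3).
Reached (1/3) = 1. Collecting the sign flips along the way, the symbol is -1.

-1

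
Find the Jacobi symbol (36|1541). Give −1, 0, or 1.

1

Pull out 2^2: since 1541 ≡ 5 (mod 8), (2/1541) = -1, so (2/1541)^2 = +1.
Reciprocity: 9 ≡ 1 and 1541 ≡ 1 (mod 4), so (9/1541) = +(1541/9).
Reduce top mod 9: now compute (2/9).
Pull out 2: since 9 ≡ 1 (mod 8), (2/9) = +1.
Reached (1/9) = 1. Collecting the sign flips along the way, the symbol is +1.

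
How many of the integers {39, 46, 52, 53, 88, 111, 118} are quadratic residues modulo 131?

(39/131) = +1 → QR.
(46/131) = +1 → QR.
(52/131) = +1 → QR.
(53/131) = +1 → QR.
(88/131) = -1 → non-residue.
(111/131) = -1 → non-residue.
(118/131) = -1 → non-residue.
Total quadratic residues among the 7: 4.

4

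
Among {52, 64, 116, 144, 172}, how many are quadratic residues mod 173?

(52/173) = +1 → QR.
(64/173) = +1 → QR.
(116/173) = +1 → QR.
(144/173) = +1 → QR.
(172/173) = +1 → QR.
Total quadratic residues among the 5: 5.

5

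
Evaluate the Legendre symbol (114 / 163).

-1

Pull out 2: since 163 ≡ 3 (mod 8), (2/163) = -1.
Reciprocity: 57 ≡ 1 and 163 ≡ 3 (mod 4), so (57/163) = +(163/57).
Reduce top mod 57: now compute (49/57).
Reciprocity: 49 ≡ 1 and 57 ≡ 1 (mod 4), so (49/57) = +(57/49).
Reduce top mod 49: now compute (8/49).
Pull out 2^3: since 49 ≡ 1 (mod 8), (2/49) = +1, so (2/49)^3 = +1.
Reached (1/49) = 1. Collecting the sign flips along the way, the symbol is -1.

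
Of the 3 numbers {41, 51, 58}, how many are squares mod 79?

1

(41/79) = -1 → non-residue.
(51/79) = +1 → QR.
(58/79) = -1 → non-residue.
Total quadratic residues among the 3: 1.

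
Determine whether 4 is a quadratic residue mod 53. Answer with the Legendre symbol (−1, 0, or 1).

1

Pull out 2^2: since 53 ≡ 5 (mod 8), (2/53) = -1, so (2/53)^2 = +1.
Reached (1/53) = 1. Collecting the sign flips along the way, the symbol is +1.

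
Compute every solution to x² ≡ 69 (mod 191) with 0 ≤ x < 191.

32, 159

Since 191 ≡ 3 (mod 4), a square root of 69 is 69^((191+1)/4) = 69^48 mod 191.
Repeated squaring: 69^2≡177, 69^4≡5, 69^8≡25, 69^16≡52, 69^32≡30 (mod 191).
69^48 = 69^(32+16) ≡ 32 (mod 191).
Check: 32² = 1024 ≡ 69 (mod 191). The two roots are 32 and 159.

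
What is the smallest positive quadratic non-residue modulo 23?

(2/23) = +1, so 2 is a residue.
(3/23) = +1, so 3 is a residue.
(4/23) = +1, so 4 is a residue.
(5/23) = −1, so 5 is the smallest positive non-residue mod 23.

5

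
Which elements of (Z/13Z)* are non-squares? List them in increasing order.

Square k = 1,…,6 (k and 13−k give the same square):
1²=1, 2²=4, 3²=9, 4²≡3, 5²≡12, 6²≡10 (mod 13).
The residues are {1, 3, 4, 9, 10, 12}; the non-residues are the remaining 6 nonzero classes.

2, 5, 6, 7, 8, 11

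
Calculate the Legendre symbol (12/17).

-1

Euler's criterion: (12/17) ≡ 12^8 (mod 17).
12^2 ≡ 8 (mod 17)
12^4 ≡ 13 (mod 17)
12^8 ≡ 16 (mod 17)
12^8 = 12^(8) ≡ 16 (mod 17).
Result is 16 ≡ −1, so (12/17) = −1.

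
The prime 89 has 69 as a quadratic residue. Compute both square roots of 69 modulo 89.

89 ≡ 1 (mod 4), so we find a root by search.
Trying successive values, 43² = 1849 ≡ 69 (mod 89). The other root is 89 − 43 = 46.

43, 46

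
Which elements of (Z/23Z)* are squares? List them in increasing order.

1, 2, 3, 4, 6, 8, 9, 12, 13, 16, 18

Square k = 1,…,11 (k and 23−k give the same square):
1²=1, 2²=4, 3²=9, 4²=16, 5²≡2, 6²≡13, 7²≡3, 8²≡18, 9²≡12, 10²≡8, 11²≡6 (mod 23).
So the quadratic residues mod 23 are {1, 2, 3, 4, 6, 8, 9, 12, 13, 16, 18}.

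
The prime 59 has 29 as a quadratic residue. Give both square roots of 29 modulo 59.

18, 41

Since 59 ≡ 3 (mod 4), a square root of 29 is 29^((59+1)/4) = 29^15 mod 59.
Repeated squaring: 29^2≡15, 29^4≡48, 29^8≡3 (mod 59).
29^15 = 29^(8+4+2+1) ≡ 41 (mod 59).
Check: 41² = 1681 ≡ 29 (mod 59). The two roots are 18 and 41.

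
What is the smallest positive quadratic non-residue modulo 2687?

(2/2687) = +1, so 2 is a residue.
(3/2687) = +1, so 3 is a residue.
(4/2687) = +1, so 4 is a residue.
(5/2687) = −1, so 5 is the smallest positive non-residue mod 2687.

5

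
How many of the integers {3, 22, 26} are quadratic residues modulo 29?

(3/29) = -1 → non-residue.
(22/29) = +1 → QR.
(26/29) = -1 → non-residue.
Total quadratic residues among the 3: 1.

1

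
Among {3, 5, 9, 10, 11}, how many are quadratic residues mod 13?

3

(3/13) = +1 → QR.
(5/13) = -1 → non-residue.
(9/13) = +1 → QR.
(10/13) = +1 → QR.
(11/13) = -1 → non-residue.
Total quadratic residues among the 5: 3.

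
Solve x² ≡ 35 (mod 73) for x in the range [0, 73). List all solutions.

20, 53

73 ≡ 1 (mod 4), so we find a root by search.
Trying successive values, 20² = 400 ≡ 35 (mod 73). The other root is 73 − 20 = 53.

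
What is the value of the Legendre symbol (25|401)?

Reciprocity: 25 ≡ 1 and 401 ≡ 1 (mod 4), so (25/401) = +(401/25).
Reduce top mod 25: now compute (1/25).
Reached (1/25) = 1. Collecting the sign flips along the way, the symbol is +1.

1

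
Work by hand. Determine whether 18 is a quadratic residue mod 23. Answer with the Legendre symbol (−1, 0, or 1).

1

Euler's criterion: (18/23) ≡ 18^11 (mod 23).
18^2 ≡ 2 (mod 23)
18^4 ≡ 4 (mod 23)
18^8 ≡ 16 (mod 23)
18^11 = 18^(8+2+1) ≡ 1 (mod 23).
Result is 1, so (18/23) = 1.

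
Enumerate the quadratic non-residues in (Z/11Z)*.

2 6 7 8 10

Square k = 1,…,5 (k and 11−k give the same square):
1²=1, 2²=4, 3²=9, 4²≡5, 5²≡3 (mod 11).
The residues are {1, 3, 4, 5, 9}; the non-residues are the remaining 5 nonzero classes.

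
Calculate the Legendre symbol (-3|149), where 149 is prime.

Euler's criterion: (-3/149) ≡ 146^74 (mod 149).
146^2 ≡ 9 (mod 149)
146^4 ≡ 81 (mod 149)
146^8 ≡ 5 (mod 149)
146^16 ≡ 25 (mod 149)
146^32 ≡ 29 (mod 149)
146^64 ≡ 96 (mod 149)
146^74 = 146^(64+8+2) ≡ 148 (mod 149).
Result is 148 ≡ −1, so (-3/149) = −1.

-1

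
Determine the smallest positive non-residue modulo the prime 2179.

(2/2179) = −1, so 2 is the smallest positive non-residue mod 2179.

2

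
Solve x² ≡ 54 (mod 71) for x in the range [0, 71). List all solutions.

Since 71 ≡ 3 (mod 4), a square root of 54 is 54^((71+1)/4) = 54^18 mod 71.
Repeated squaring: 54^2≡5, 54^4≡25, 54^8≡57, 54^16≡54 (mod 71).
54^18 = 54^(16+2) ≡ 57 (mod 71).
Check: 57² = 3249 ≡ 54 (mod 71). The two roots are 14 and 57.

14, 57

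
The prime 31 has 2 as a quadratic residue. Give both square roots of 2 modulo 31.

Since 31 ≡ 3 (mod 4), a square root of 2 is 2^((31+1)/4) = 2^8 mod 31.
Repeated squaring: 2^2≡4, 2^4≡16, 2^8≡8 (mod 31).
2^8 = 2^(8) ≡ 8 (mod 31).
Check: 8² = 64 ≡ 2 (mod 31). The two roots are 8 and 23.

8, 23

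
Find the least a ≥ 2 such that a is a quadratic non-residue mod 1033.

(2/1033) = +1, so 2 is a residue.
(3/1033) = +1, so 3 is a residue.
(4/1033) = +1, so 4 is a residue.
(5/1033) = −1, so 5 is the smallest positive non-residue mod 1033.

5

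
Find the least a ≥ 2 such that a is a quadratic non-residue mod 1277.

(2/1277) = −1, so 2 is the smallest positive non-residue mod 1277.

2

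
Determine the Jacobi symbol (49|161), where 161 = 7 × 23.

0

Reciprocity: 49 ≡ 1 and 161 ≡ 1 (mod 4), so (49/161) = +(161/49).
Reduce top mod 49: now compute (14/49).
Pull out 2: since 49 ≡ 1 (mod 8), (2/49) = +1.
Reciprocity: 7 ≡ 3 and 49 ≡ 1 (mod 4), so (7/49) = +(49/7).
Reduce top mod 7: now compute (0/7).
Top reduces to 0: gcd > 1, so the symbol is 0.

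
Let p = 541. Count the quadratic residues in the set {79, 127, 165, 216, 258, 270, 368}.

(79/541) = +1 → QR.
(127/541) = -1 → non-residue.
(165/541) = -1 → non-residue.
(216/541) = -1 → non-residue.
(258/541) = -1 → non-residue.
(270/541) = -1 → non-residue.
(368/541) = +1 → QR.
Total quadratic residues among the 7: 2.

2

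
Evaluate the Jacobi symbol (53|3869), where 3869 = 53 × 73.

Reciprocity: 53 ≡ 1 and 3869 ≡ 1 (mod 4), so (53/3869) = +(3869/53).
Reduce top mod 53: now compute (0/53).
Top reduces to 0: gcd > 1, so the symbol is 0.

0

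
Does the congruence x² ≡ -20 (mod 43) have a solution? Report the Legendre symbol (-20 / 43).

First reduce: -20 ≡ 23 (mod 43).
Reciprocity: 23 ≡ 3 and 43 ≡ 3 (mod 4), so (23/43) = −(43/23).
Reduce top mod 23: now compute (20/23).
Pull out 2^2: since 23 ≡ 7 (mod 8), (2/23) = +1, so (2/23)^2 = +1.
Reciprocity: 5 ≡ 1 and 23 ≡ 3 (mod 4), so (5/23) = +(23/5).
Reduce top mod 5: now compute (3/5).
Reciprocity: 3 ≡ 3 and 5 ≡ 1 (mod 4), so (3/5) = +(5/3).
Reduce top mod 3: now compute (2/3).
Pull out 2: since 3 ≡ 3 (mod 8), (2/3) = -1.
Reached (1/3) = 1. Collecting the sign flips along the way, the symbol is +1.

1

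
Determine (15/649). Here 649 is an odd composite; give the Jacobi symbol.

Reciprocity: 15 ≡ 3 and 649 ≡ 1 (mod 4), so (15/649) = +(649/15).
Reduce top mod 15: now compute (4/15).
Pull out 2^2: since 15 ≡ 7 (mod 8), (2/15) = +1, so (2/15)^2 = +1.
Reached (1/15) = 1. Collecting the sign flips along the way, the symbol is +1.

1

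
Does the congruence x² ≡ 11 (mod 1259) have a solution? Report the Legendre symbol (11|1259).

Reciprocity: 11 ≡ 3 and 1259 ≡ 3 (mod 4), so (11/1259) = −(1259/11).
Reduce top mod 11: now compute (5/11).
Reciprocity: 5 ≡ 1 and 11 ≡ 3 (mod 4), so (5/11) = +(11/5).
Reduce top mod 5: now compute (1/5).
Reached (1/5) = 1. Collecting the sign flips along the way, the symbol is -1.

-1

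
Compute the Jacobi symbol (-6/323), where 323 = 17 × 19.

1

First reduce: -6 ≡ 317 (mod 323).
Reciprocity: 317 ≡ 1 and 323 ≡ 3 (mod 4), so (317/323) = +(323/317).
Reduce top mod 317: now compute (6/317).
Pull out 2: since 317 ≡ 5 (mod 8), (2/317) = -1.
Reciprocity: 3 ≡ 3 and 317 ≡ 1 (mod 4), so (3/317) = +(317/3).
Reduce top mod 3: now compute (2/3).
Pull out 2: since 3 ≡ 3 (mod 8), (2/3) = -1.
Reached (1/3) = 1. Collecting the sign flips along the way, the symbol is +1.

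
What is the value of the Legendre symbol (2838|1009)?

Euler's criterion: (2838/1009) ≡ 820^504 (mod 1009).
820^2 ≡ 406 (mod 1009)
820^4 ≡ 369 (mod 1009)
820^8 ≡ 955 (mod 1009)
820^16 ≡ 898 (mod 1009)
820^32 ≡ 213 (mod 1009)
820^64 ≡ 973 (mod 1009)
820^128 ≡ 287 (mod 1009)
820^256 ≡ 640 (mod 1009)
820^504 = 820^(256+128+64+32+16+8) ≡ 1 (mod 1009).
Result is 1, so (2838/1009) = 1.

1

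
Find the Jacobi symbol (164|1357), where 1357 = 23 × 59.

1

Pull out 2^2: since 1357 ≡ 5 (mod 8), (2/1357) = -1, so (2/1357)^2 = +1.
Reciprocity: 41 ≡ 1 and 1357 ≡ 1 (mod 4), so (41/1357) = +(1357/41).
Reduce top mod 41: now compute (4/41).
Pull out 2^2: since 41 ≡ 1 (mod 8), (2/41) = +1, so (2/41)^2 = +1.
Reached (1/41) = 1. Collecting the sign flips along the way, the symbol is +1.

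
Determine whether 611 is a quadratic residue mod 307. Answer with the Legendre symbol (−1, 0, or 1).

1

First reduce: 611 ≡ 304 (mod 307).
Pull out 2^4: since 307 ≡ 3 (mod 8), (2/307) = -1, so (2/307)^4 = +1.
Reciprocity: 19 ≡ 3 and 307 ≡ 3 (mod 4), so (19/307) = −(307/19).
Reduce top mod 19: now compute (3/19).
Reciprocity: 3 ≡ 3 and 19 ≡ 3 (mod 4), so (3/19) = −(19/3).
Reduce top mod 3: now compute (1/3).
Reached (1/3) = 1. Collecting the sign flips along the way, the symbol is +1.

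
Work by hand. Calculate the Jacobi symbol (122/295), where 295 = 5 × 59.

-1

Pull out 2: since 295 ≡ 7 (mod 8), (2/295) = +1.
Reciprocity: 61 ≡ 1 and 295 ≡ 3 (mod 4), so (61/295) = +(295/61).
Reduce top mod 61: now compute (51/61).
Reciprocity: 51 ≡ 3 and 61 ≡ 1 (mod 4), so (51/61) = +(61/51).
Reduce top mod 51: now compute (10/51).
Pull out 2: since 51 ≡ 3 (mod 8), (2/51) = -1.
Reciprocity: 5 ≡ 1 and 51 ≡ 3 (mod 4), so (5/51) = +(51/5).
Reduce top mod 5: now compute (1/5).
Reached (1/5) = 1. Collecting the sign flips along the way, the symbol is -1.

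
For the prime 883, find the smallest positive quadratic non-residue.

2

(2/883) = −1, so 2 is the smallest positive non-residue mod 883.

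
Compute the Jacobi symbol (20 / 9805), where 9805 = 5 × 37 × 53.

0

Pull out 2^2: since 9805 ≡ 5 (mod 8), (2/9805) = -1, so (2/9805)^2 = +1.
Reciprocity: 5 ≡ 1 and 9805 ≡ 1 (mod 4), so (5/9805) = +(9805/5).
Reduce top mod 5: now compute (0/5).
Top reduces to 0: gcd > 1, so the symbol is 0.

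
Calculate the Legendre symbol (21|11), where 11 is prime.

Euler's criterion: (21/11) ≡ 10^5 (mod 11).
10^2 ≡ 1 (mod 11)
10^4 ≡ 1 (mod 11)
10^5 = 10^(4+1) ≡ 10 (mod 11).
Result is 10 ≡ −1, so (21/11) = −1.

-1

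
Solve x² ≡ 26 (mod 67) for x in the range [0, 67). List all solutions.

19, 48

Since 67 ≡ 3 (mod 4), a square root of 26 is 26^((67+1)/4) = 26^17 mod 67.
Repeated squaring: 26^2≡6, 26^4≡36, 26^8≡23, 26^16≡60 (mod 67).
26^17 = 26^(16+1) ≡ 19 (mod 67).
Check: 19² = 361 ≡ 26 (mod 67). The two roots are 19 and 48.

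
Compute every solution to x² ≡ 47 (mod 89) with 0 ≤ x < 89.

15, 74

89 ≡ 1 (mod 4), so we find a root by search.
Trying successive values, 15² = 225 ≡ 47 (mod 89). The other root is 89 − 15 = 74.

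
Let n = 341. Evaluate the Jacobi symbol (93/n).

0

Reciprocity: 93 ≡ 1 and 341 ≡ 1 (mod 4), so (93/341) = +(341/93).
Reduce top mod 93: now compute (62/93).
Pull out 2: since 93 ≡ 5 (mod 8), (2/93) = -1.
Reciprocity: 31 ≡ 3 and 93 ≡ 1 (mod 4), so (31/93) = +(93/31).
Reduce top mod 31: now compute (0/31).
Top reduces to 0: gcd > 1, so the symbol is 0.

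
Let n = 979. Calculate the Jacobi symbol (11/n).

0

Reciprocity: 11 ≡ 3 and 979 ≡ 3 (mod 4), so (11/979) = −(979/11).
Reduce top mod 11: now compute (0/11).
Top reduces to 0: gcd > 1, so the symbol is 0.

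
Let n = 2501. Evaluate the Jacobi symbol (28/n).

1

Pull out 2^2: since 2501 ≡ 5 (mod 8), (2/2501) = -1, so (2/2501)^2 = +1.
Reciprocity: 7 ≡ 3 and 2501 ≡ 1 (mod 4), so (7/2501) = +(2501/7).
Reduce top mod 7: now compute (2/7).
Pull out 2: since 7 ≡ 7 (mod 8), (2/7) = +1.
Reached (1/7) = 1. Collecting the sign flips along the way, the symbol is +1.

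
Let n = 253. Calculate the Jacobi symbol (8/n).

Pull out 2^3: since 253 ≡ 5 (mod 8), (2/253) = -1, so (2/253)^3 = -1.
Reached (1/253) = 1. Collecting the sign flips along the way, the symbol is -1.

-1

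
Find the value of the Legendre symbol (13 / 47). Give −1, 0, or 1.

-1

Reciprocity: 13 ≡ 1 and 47 ≡ 3 (mod 4), so (13/47) = +(47/13).
Reduce top mod 13: now compute (8/13).
Pull out 2^3: since 13 ≡ 5 (mod 8), (2/13) = -1, so (2/13)^3 = -1.
Reached (1/13) = 1. Collecting the sign flips along the way, the symbol is -1.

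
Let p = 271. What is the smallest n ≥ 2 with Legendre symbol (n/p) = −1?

(2/271) = +1, so 2 is a residue.
(3/271) = −1, so 3 is the smallest positive non-residue mod 271.

3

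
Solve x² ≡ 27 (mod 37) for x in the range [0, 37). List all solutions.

37 ≡ 1 (mod 4), so we find a root by search.
Trying successive values, 8² = 64 ≡ 27 (mod 37). The other root is 37 − 8 = 29.

8, 29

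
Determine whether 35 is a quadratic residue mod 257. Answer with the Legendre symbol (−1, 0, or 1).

1

Reciprocity: 35 ≡ 3 and 257 ≡ 1 (mod 4), so (35/257) = +(257/35).
Reduce top mod 35: now compute (12/35).
Pull out 2^2: since 35 ≡ 3 (mod 8), (2/35) = -1, so (2/35)^2 = +1.
Reciprocity: 3 ≡ 3 and 35 ≡ 3 (mod 4), so (3/35) = −(35/3).
Reduce top mod 3: now compute (2/3).
Pull out 2: since 3 ≡ 3 (mod 8), (2/3) = -1.
Reached (1/3) = 1. Collecting the sign flips along the way, the symbol is +1.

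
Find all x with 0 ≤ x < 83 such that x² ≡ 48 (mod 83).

Since 83 ≡ 3 (mod 4), a square root of 48 is 48^((83+1)/4) = 48^21 mod 83.
Repeated squaring: 48^2≡63, 48^4≡68, 48^8≡59, 48^16≡78 (mod 83).
48^21 = 48^(16+4+1) ≡ 31 (mod 83).
Check: 31² = 961 ≡ 48 (mod 83). The two roots are 31 and 52.

31, 52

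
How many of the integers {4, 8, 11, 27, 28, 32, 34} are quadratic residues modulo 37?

(4/37) = +1 → QR.
(8/37) = -1 → non-residue.
(11/37) = +1 → QR.
(27/37) = +1 → QR.
(28/37) = +1 → QR.
(32/37) = -1 → non-residue.
(34/37) = +1 → QR.
Total quadratic residues among the 7: 5.

5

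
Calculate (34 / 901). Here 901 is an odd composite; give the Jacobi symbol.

0

Pull out 2: since 901 ≡ 5 (mod 8), (2/901) = -1.
Reciprocity: 17 ≡ 1 and 901 ≡ 1 (mod 4), so (17/901) = +(901/17).
Reduce top mod 17: now compute (0/17).
Top reduces to 0: gcd > 1, so the symbol is 0.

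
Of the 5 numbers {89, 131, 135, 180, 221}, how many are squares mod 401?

(89/401) = +1 → QR.
(131/401) = -1 → non-residue.
(135/401) = -1 → non-residue.
(180/401) = +1 → QR.
(221/401) = +1 → QR.
Total quadratic residues among the 5: 3.

3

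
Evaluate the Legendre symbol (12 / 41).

Pull out 2^2: since 41 ≡ 1 (mod 8), (2/41) = +1, so (2/41)^2 = +1.
Reciprocity: 3 ≡ 3 and 41 ≡ 1 (mod 4), so (3/41) = +(41/3).
Reduce top mod 3: now compute (2/3).
Pull out 2: since 3 ≡ 3 (mod 8), (2/3) = -1.
Reached (1/3) = 1. Collecting the sign flips along the way, the symbol is -1.

-1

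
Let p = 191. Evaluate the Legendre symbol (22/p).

-1

Pull out 2: since 191 ≡ 7 (mod 8), (2/191) = +1.
Reciprocity: 11 ≡ 3 and 191 ≡ 3 (mod 4), so (11/191) = −(191/11).
Reduce top mod 11: now compute (4/11).
Pull out 2^2: since 11 ≡ 3 (mod 8), (2/11) = -1, so (2/11)^2 = +1.
Reached (1/11) = 1. Collecting the sign flips along the way, the symbol is -1.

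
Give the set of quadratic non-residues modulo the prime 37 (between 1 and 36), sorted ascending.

Square k = 1,…,18 (k and 37−k give the same square):
1²=1, 2²=4, 3²=9, 4²=16, 5²=25, 6²=36, 7²≡12, 8²≡27, 9²≡7, 10²≡26, 11²≡10, 12²≡33, 13²≡21, 14²≡11, 15²≡3, 16²≡34, 17²≡30, 18²≡28 (mod 37).
The residues are {1, 3, 4, 7, 9, 10, 11, 12, 16, 21, 25, 26, 27, 28, 30, 33, 34, 36}; the non-residues are the remaining 18 nonzero classes.

2,5,6,8,13,14,15,17,18,19,20,22,23,24,29,31,32,35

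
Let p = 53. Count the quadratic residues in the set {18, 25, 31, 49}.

(18/53) = -1 → non-residue.
(25/53) = +1 → QR.
(31/53) = -1 → non-residue.
(49/53) = +1 → QR.
Total quadratic residues among the 4: 2.

2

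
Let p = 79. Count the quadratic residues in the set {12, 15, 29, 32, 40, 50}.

3

(12/79) = -1 → non-residue.
(15/79) = -1 → non-residue.
(29/79) = -1 → non-residue.
(32/79) = +1 → QR.
(40/79) = +1 → QR.
(50/79) = +1 → QR.
Total quadratic residues among the 6: 3.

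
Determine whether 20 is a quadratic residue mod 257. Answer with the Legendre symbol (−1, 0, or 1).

-1

Pull out 2^2: since 257 ≡ 1 (mod 8), (2/257) = +1, so (2/257)^2 = +1.
Reciprocity: 5 ≡ 1 and 257 ≡ 1 (mod 4), so (5/257) = +(257/5).
Reduce top mod 5: now compute (2/5).
Pull out 2: since 5 ≡ 5 (mod 8), (2/5) = -1.
Reached (1/5) = 1. Collecting the sign flips along the way, the symbol is -1.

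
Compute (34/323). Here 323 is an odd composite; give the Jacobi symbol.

Pull out 2: since 323 ≡ 3 (mod 8), (2/323) = -1.
Reciprocity: 17 ≡ 1 and 323 ≡ 3 (mod 4), so (17/323) = +(323/17).
Reduce top mod 17: now compute (0/17).
Top reduces to 0: gcd > 1, so the symbol is 0.

0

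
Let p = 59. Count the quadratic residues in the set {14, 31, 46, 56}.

(14/59) = -1 → non-residue.
(31/59) = -1 → non-residue.
(46/59) = +1 → QR.
(56/59) = -1 → non-residue.
Total quadratic residues among the 4: 1.

1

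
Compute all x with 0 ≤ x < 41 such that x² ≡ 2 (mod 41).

41 ≡ 1 (mod 4), so we find a root by search.
Trying successive values, 17² = 289 ≡ 2 (mod 41). The other root is 41 − 17 = 24.

17, 24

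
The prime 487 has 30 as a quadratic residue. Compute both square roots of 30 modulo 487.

Since 487 ≡ 3 (mod 4), a square root of 30 is 30^((487+1)/4) = 30^122 mod 487.
Repeated squaring: 30^2≡413, 30^4≡119, 30^8≡38, 30^16≡470, 30^32≡289, 30^64≡244 (mod 487).
30^122 = 30^(64+32+16+8+2) ≡ 70 (mod 487).
Check: 70² = 4900 ≡ 30 (mod 487). The two roots are 70 and 417.

70, 417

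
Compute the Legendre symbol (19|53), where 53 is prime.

-1

Reciprocity: 19 ≡ 3 and 53 ≡ 1 (mod 4), so (19/53) = +(53/19).
Reduce top mod 19: now compute (15/19).
Reciprocity: 15 ≡ 3 and 19 ≡ 3 (mod 4), so (15/19) = −(19/15).
Reduce top mod 15: now compute (4/15).
Pull out 2^2: since 15 ≡ 7 (mod 8), (2/15) = +1, so (2/15)^2 = +1.
Reached (1/15) = 1. Collecting the sign flips along the way, the symbol is -1.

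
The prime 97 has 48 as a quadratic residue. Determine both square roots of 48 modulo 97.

40, 57

97 ≡ 1 (mod 4), so we find a root by search.
Trying successive values, 40² = 1600 ≡ 48 (mod 97). The other root is 97 − 40 = 57.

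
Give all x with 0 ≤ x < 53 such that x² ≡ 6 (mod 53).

18, 35

53 ≡ 1 (mod 4), so we find a root by search.
Trying successive values, 18² = 324 ≡ 6 (mod 53). The other root is 53 − 18 = 35.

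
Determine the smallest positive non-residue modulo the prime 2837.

2

(2/2837) = −1, so 2 is the smallest positive non-residue mod 2837.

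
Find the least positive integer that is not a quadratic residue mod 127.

3

(2/127) = +1, so 2 is a residue.
(3/127) = −1, so 3 is the smallest positive non-residue mod 127.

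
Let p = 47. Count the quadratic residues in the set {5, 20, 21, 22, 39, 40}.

(5/47) = -1 → non-residue.
(20/47) = -1 → non-residue.
(21/47) = +1 → QR.
(22/47) = -1 → non-residue.
(39/47) = -1 → non-residue.
(40/47) = -1 → non-residue.
Total quadratic residues among the 6: 1.

1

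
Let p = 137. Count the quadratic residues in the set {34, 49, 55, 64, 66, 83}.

3

(34/137) = +1 → QR.
(49/137) = +1 → QR.
(55/137) = -1 → non-residue.
(64/137) = +1 → QR.
(66/137) = -1 → non-residue.
(83/137) = -1 → non-residue.
Total quadratic residues among the 6: 3.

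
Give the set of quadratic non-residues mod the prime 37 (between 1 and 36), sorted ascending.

Square k = 1,…,18 (k and 37−k give the same square):
1²=1, 2²=4, 3²=9, 4²=16, 5²=25, 6²=36, 7²≡12, 8²≡27, 9²≡7, 10²≡26, 11²≡10, 12²≡33, 13²≡21, 14²≡11, 15²≡3, 16²≡34, 17²≡30, 18²≡28 (mod 37).
The residues are {1, 3, 4, 7, 9, 10, 11, 12, 16, 21, 25, 26, 27, 28, 30, 33, 34, 36}; the non-residues are the remaining 18 nonzero classes.

2, 5, 6, 8, 13, 14, 15, 17, 18, 19, 20, 22, 23, 24, 29, 31, 32, 35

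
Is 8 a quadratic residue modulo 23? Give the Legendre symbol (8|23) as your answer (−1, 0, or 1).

1

Pull out 2^3: since 23 ≡ 7 (mod 8), (2/23) = +1, so (2/23)^3 = +1.
Reached (1/23) = 1. Collecting the sign flips along the way, the symbol is +1.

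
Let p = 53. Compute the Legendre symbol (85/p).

-1

Euler's criterion: (85/53) ≡ 32^26 (mod 53).
32^2 ≡ 17 (mod 53)
32^4 ≡ 24 (mod 53)
32^8 ≡ 46 (mod 53)
32^16 ≡ 49 (mod 53)
32^26 = 32^(16+8+2) ≡ 52 (mod 53).
Result is 52 ≡ −1, so (85/53) = −1.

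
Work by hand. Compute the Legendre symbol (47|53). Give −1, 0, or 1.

Euler's criterion: (47/53) ≡ 47^26 (mod 53).
47^2 ≡ 36 (mod 53)
47^4 ≡ 24 (mod 53)
47^8 ≡ 46 (mod 53)
47^16 ≡ 49 (mod 53)
47^26 = 47^(16+8+2) ≡ 1 (mod 53).
Result is 1, so (47/53) = 1.

1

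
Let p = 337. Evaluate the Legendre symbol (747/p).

-1

First reduce: 747 ≡ 73 (mod 337).
Reciprocity: 73 ≡ 1 and 337 ≡ 1 (mod 4), so (73/337) = +(337/73).
Reduce top mod 73: now compute (45/73).
Reciprocity: 45 ≡ 1 and 73 ≡ 1 (mod 4), so (45/73) = +(73/45).
Reduce top mod 45: now compute (28/45).
Pull out 2^2: since 45 ≡ 5 (mod 8), (2/45) = -1, so (2/45)^2 = +1.
Reciprocity: 7 ≡ 3 and 45 ≡ 1 (mod 4), so (7/45) = +(45/7).
Reduce top mod 7: now compute (3/7).
Reciprocity: 3 ≡ 3 and 7 ≡ 3 (mod 4), so (3/7) = −(7/3).
Reduce top mod 3: now compute (1/3).
Reached (1/3) = 1. Collecting the sign flips along the way, the symbol is -1.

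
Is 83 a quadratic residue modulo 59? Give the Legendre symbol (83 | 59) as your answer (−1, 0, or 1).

-1

First reduce: 83 ≡ 24 (mod 59).
Pull out 2^3: since 59 ≡ 3 (mod 8), (2/59) = -1, so (2/59)^3 = -1.
Reciprocity: 3 ≡ 3 and 59 ≡ 3 (mod 4), so (3/59) = −(59/3).
Reduce top mod 3: now compute (2/3).
Pull out 2: since 3 ≡ 3 (mod 8), (2/3) = -1.
Reached (1/3) = 1. Collecting the sign flips along the way, the symbol is -1.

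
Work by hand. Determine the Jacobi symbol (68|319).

1

Pull out 2^2: since 319 ≡ 7 (mod 8), (2/319) = +1, so (2/319)^2 = +1.
Reciprocity: 17 ≡ 1 and 319 ≡ 3 (mod 4), so (17/319) = +(319/17).
Reduce top mod 17: now compute (13/17).
Reciprocity: 13 ≡ 1 and 17 ≡ 1 (mod 4), so (13/17) = +(17/13).
Reduce top mod 13: now compute (4/13).
Pull out 2^2: since 13 ≡ 5 (mod 8), (2/13) = -1, so (2/13)^2 = +1.
Reached (1/13) = 1. Collecting the sign flips along the way, the symbol is +1.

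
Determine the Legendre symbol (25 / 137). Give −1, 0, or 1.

1

Reciprocity: 25 ≡ 1 and 137 ≡ 1 (mod 4), so (25/137) = +(137/25).
Reduce top mod 25: now compute (12/25).
Pull out 2^2: since 25 ≡ 1 (mod 8), (2/25) = +1, so (2/25)^2 = +1.
Reciprocity: 3 ≡ 3 and 25 ≡ 1 (mod 4), so (3/25) = +(25/3).
Reduce top mod 3: now compute (1/3).
Reached (1/3) = 1. Collecting the sign flips along the way, the symbol is +1.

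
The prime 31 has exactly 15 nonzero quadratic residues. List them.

Square k = 1,…,15 (k and 31−k give the same square):
1²=1, 2²=4, 3²=9, 4²=16, 5²=25, 6²≡5, 7²≡18, 8²≡2, 9²≡19, 10²≡7, 11²≡28, 12²≡20, 13²≡14, 14²≡10, 15²≡8 (mod 31).
So the quadratic residues mod 31 are {1, 2, 4, 5, 7, 8, 9, 10, 14, 16, 18, 19, 20, 25, 28}.

1 2 4 5 7 8 9 10 14 16 18 19 20 25 28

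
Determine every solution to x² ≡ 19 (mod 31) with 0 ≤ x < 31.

9, 22

Since 31 ≡ 3 (mod 4), a square root of 19 is 19^((31+1)/4) = 19^8 mod 31.
Repeated squaring: 19^2≡20, 19^4≡28, 19^8≡9 (mod 31).
19^8 = 19^(8) ≡ 9 (mod 31).
Check: 9² = 81 ≡ 19 (mod 31). The two roots are 9 and 22.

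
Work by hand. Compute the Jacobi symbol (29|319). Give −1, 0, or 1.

0

Reciprocity: 29 ≡ 1 and 319 ≡ 3 (mod 4), so (29/319) = +(319/29).
Reduce top mod 29: now compute (0/29).
Top reduces to 0: gcd > 1, so the symbol is 0.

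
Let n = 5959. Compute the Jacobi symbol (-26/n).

First reduce: -26 ≡ 5933 (mod 5959).
Reciprocity: 5933 ≡ 1 and 5959 ≡ 3 (mod 4), so (5933/5959) = +(5959/5933).
Reduce top mod 5933: now compute (26/5933).
Pull out 2: since 5933 ≡ 5 (mod 8), (2/5933) = -1.
Reciprocity: 13 ≡ 1 and 5933 ≡ 1 (mod 4), so (13/5933) = +(5933/13).
Reduce top mod 13: now compute (5/13).
Reciprocity: 5 ≡ 1 and 13 ≡ 1 (mod 4), so (5/13) = +(13/5).
Reduce top mod 5: now compute (3/5).
Reciprocity: 3 ≡ 3 and 5 ≡ 1 (mod 4), so (3/5) = +(5/3).
Reduce top mod 3: now compute (2/3).
Pull out 2: since 3 ≡ 3 (mod 8), (2/3) = -1.
Reached (1/3) = 1. Collecting the sign flips along the way, the symbol is +1.

1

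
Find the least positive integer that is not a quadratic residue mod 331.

2

(2/331) = −1, so 2 is the smallest positive non-residue mod 331.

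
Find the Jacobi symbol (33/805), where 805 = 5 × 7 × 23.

Reciprocity: 33 ≡ 1 and 805 ≡ 1 (mod 4), so (33/805) = +(805/33).
Reduce top mod 33: now compute (13/33).
Reciprocity: 13 ≡ 1 and 33 ≡ 1 (mod 4), so (13/33) = +(33/13).
Reduce top mod 13: now compute (7/13).
Reciprocity: 7 ≡ 3 and 13 ≡ 1 (mod 4), so (7/13) = +(13/7).
Reduce top mod 7: now compute (6/7).
Pull out 2: since 7 ≡ 7 (mod 8), (2/7) = +1.
Reciprocity: 3 ≡ 3 and 7 ≡ 3 (mod 4), so (3/7) = −(7/3).
Reduce top mod 3: now compute (1/3).
Reached (1/3) = 1. Collecting the sign flips along the way, the symbol is -1.

-1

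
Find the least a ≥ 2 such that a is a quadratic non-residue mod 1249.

7

(2/1249) = +1, so 2 is a residue.
(3/1249) = +1, so 3 is a residue.
(4/1249) = +1, so 4 is a residue.
(5/1249) = +1, so 5 is a residue.
(6/1249) = +1, so 6 is a residue.
(7/1249) = −1, so 7 is the smallest positive non-residue mod 1249.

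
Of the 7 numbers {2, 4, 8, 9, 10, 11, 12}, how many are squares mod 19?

(2/19) = -1 → non-residue.
(4/19) = +1 → QR.
(8/19) = -1 → non-residue.
(9/19) = +1 → QR.
(10/19) = -1 → non-residue.
(11/19) = +1 → QR.
(12/19) = -1 → non-residue.
Total quadratic residues among the 7: 3.

3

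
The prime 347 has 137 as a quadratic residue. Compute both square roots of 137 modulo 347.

22, 325

Since 347 ≡ 3 (mod 4), a square root of 137 is 137^((347+1)/4) = 137^87 mod 347.
Repeated squaring: 137^2≡31, 137^4≡267, 137^8≡154, 137^16≡120, 137^32≡173, 137^64≡87 (mod 347).
137^87 = 137^(64+16+4+2+1) ≡ 325 (mod 347).
Check: 325² = 105625 ≡ 137 (mod 347). The two roots are 22 and 325.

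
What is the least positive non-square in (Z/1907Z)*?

(2/1907) = −1, so 2 is the smallest positive non-residue mod 1907.

2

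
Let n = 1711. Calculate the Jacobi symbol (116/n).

0

Pull out 2^2: since 1711 ≡ 7 (mod 8), (2/1711) = +1, so (2/1711)^2 = +1.
Reciprocity: 29 ≡ 1 and 1711 ≡ 3 (mod 4), so (29/1711) = +(1711/29).
Reduce top mod 29: now compute (0/29).
Top reduces to 0: gcd > 1, so the symbol is 0.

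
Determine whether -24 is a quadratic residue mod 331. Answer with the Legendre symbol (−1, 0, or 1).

-1

Euler's criterion: (-24/331) ≡ 307^165 (mod 331).
307^2 ≡ 245 (mod 331)
307^4 ≡ 114 (mod 331)
307^8 ≡ 87 (mod 331)
307^16 ≡ 287 (mod 331)
307^32 ≡ 281 (mod 331)
307^64 ≡ 183 (mod 331)
307^128 ≡ 58 (mod 331)
307^165 = 307^(128+32+4+1) ≡ 330 (mod 331).
Result is 330 ≡ −1, so (-24/331) = −1.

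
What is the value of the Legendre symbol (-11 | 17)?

First reduce: -11 ≡ 6 (mod 17).
Pull out 2: since 17 ≡ 1 (mod 8), (2/17) = +1.
Reciprocity: 3 ≡ 3 and 17 ≡ 1 (mod 4), so (3/17) = +(17/3).
Reduce top mod 3: now compute (2/3).
Pull out 2: since 3 ≡ 3 (mod 8), (2/3) = -1.
Reached (1/3) = 1. Collecting the sign flips along the way, the symbol is -1.

-1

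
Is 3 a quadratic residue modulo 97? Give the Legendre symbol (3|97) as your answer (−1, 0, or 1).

1

Reciprocity: 3 ≡ 3 and 97 ≡ 1 (mod 4), so (3/97) = +(97/3).
Reduce top mod 3: now compute (1/3).
Reached (1/3) = 1. Collecting the sign flips along the way, the symbol is +1.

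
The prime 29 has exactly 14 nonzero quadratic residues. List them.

Square k = 1,…,14 (k and 29−k give the same square):
1²=1, 2²=4, 3²=9, 4²=16, 5²=25, 6²≡7, 7²≡20, 8²≡6, 9²≡23, 10²≡13, 11²≡5, 12²≡28, 13²≡24, 14²≡22 (mod 29).
So the quadratic residues mod 29 are {1, 4, 5, 6, 7, 9, 13, 16, 20, 22, 23, 24, 25, 28}.

1, 4, 5, 6, 7, 9, 13, 16, 20, 22, 23, 24, 25, 28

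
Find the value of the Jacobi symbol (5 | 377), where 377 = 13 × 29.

-1

Reciprocity: 5 ≡ 1 and 377 ≡ 1 (mod 4), so (5/377) = +(377/5).
Reduce top mod 5: now compute (2/5).
Pull out 2: since 5 ≡ 5 (mod 8), (2/5) = -1.
Reached (1/5) = 1. Collecting the sign flips along the way, the symbol is -1.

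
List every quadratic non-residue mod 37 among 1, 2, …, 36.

Square k = 1,…,18 (k and 37−k give the same square):
1²=1, 2²=4, 3²=9, 4²=16, 5²=25, 6²=36, 7²≡12, 8²≡27, 9²≡7, 10²≡26, 11²≡10, 12²≡33, 13²≡21, 14²≡11, 15²≡3, 16²≡34, 17²≡30, 18²≡28 (mod 37).
The residues are {1, 3, 4, 7, 9, 10, 11, 12, 16, 21, 25, 26, 27, 28, 30, 33, 34, 36}; the non-residues are the remaining 18 nonzero classes.

2, 5, 6, 8, 13, 14, 15, 17, 18, 19, 20, 22, 23, 24, 29, 31, 32, 35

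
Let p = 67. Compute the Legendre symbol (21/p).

Reciprocity: 21 ≡ 1 and 67 ≡ 3 (mod 4), so (21/67) = +(67/21).
Reduce top mod 21: now compute (4/21).
Pull out 2^2: since 21 ≡ 5 (mod 8), (2/21) = -1, so (2/21)^2 = +1.
Reached (1/21) = 1. Collecting the sign flips along the way, the symbol is +1.

1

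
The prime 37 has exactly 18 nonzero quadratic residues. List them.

1 3 4 7 9 10 11 12 16 21 25 26 27 28 30 33 34 36

Square k = 1,…,18 (k and 37−k give the same square):
1²=1, 2²=4, 3²=9, 4²=16, 5²=25, 6²=36, 7²≡12, 8²≡27, 9²≡7, 10²≡26, 11²≡10, 12²≡33, 13²≡21, 14²≡11, 15²≡3, 16²≡34, 17²≡30, 18²≡28 (mod 37).
So the quadratic residues mod 37 are {1, 3, 4, 7, 9, 10, 11, 12, 16, 21, 25, 26, 27, 28, 30, 33, 34, 36}.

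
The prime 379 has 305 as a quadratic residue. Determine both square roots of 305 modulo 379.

Since 379 ≡ 3 (mod 4), a square root of 305 is 305^((379+1)/4) = 305^95 mod 379.
Repeated squaring: 305^2≡170, 305^4≡96, 305^8≡120, 305^16≡377, 305^32≡4, 305^64≡16 (mod 379).
305^95 = 305^(64+16+8+4+2+1) ≡ 204 (mod 379).
Check: 204² = 41616 ≡ 305 (mod 379). The two roots are 175 and 204.

175, 204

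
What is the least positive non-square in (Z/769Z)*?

7

(2/769) = +1, so 2 is a residue.
(3/769) = +1, so 3 is a residue.
(4/769) = +1, so 4 is a residue.
(5/769) = +1, so 5 is a residue.
(6/769) = +1, so 6 is a residue.
(7/769) = −1, so 7 is the smallest positive non-residue mod 769.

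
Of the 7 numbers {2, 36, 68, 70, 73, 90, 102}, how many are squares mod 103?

3

(2/103) = +1 → QR.
(36/103) = +1 → QR.
(68/103) = +1 → QR.
(70/103) = -1 → non-residue.
(73/103) = -1 → non-residue.
(90/103) = -1 → non-residue.
(102/103) = -1 → non-residue.
Total quadratic residues among the 7: 3.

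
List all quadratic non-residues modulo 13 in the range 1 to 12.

2, 5, 6, 7, 8, 11

Square k = 1,…,6 (k and 13−k give the same square):
1²=1, 2²=4, 3²=9, 4²≡3, 5²≡12, 6²≡10 (mod 13).
The residues are {1, 3, 4, 9, 10, 12}; the non-residues are the remaining 6 nonzero classes.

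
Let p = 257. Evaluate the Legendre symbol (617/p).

Euler's criterion: (617/257) ≡ 103^128 (mod 257).
103^2 ≡ 72 (mod 257)
103^4 ≡ 44 (mod 257)
103^8 ≡ 137 (mod 257)
103^16 ≡ 8 (mod 257)
103^32 ≡ 64 (mod 257)
103^64 ≡ 241 (mod 257)
103^128 ≡ 256 (mod 257)
103^128 = 103^(128) ≡ 256 (mod 257).
Result is 256 ≡ −1, so (617/257) = −1.

-1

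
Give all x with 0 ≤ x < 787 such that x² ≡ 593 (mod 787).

83, 704

Since 787 ≡ 3 (mod 4), a square root of 593 is 593^((787+1)/4) = 593^197 mod 787.
Repeated squaring: 593^2≡647, 593^4≡712, 593^8≡116, 593^16≡77, 593^32≡420, 593^64≡112, 593^128≡739 (mod 787).
593^197 = 593^(128+64+4+1) ≡ 704 (mod 787).
Check: 704² = 495616 ≡ 593 (mod 787). The two roots are 83 and 704.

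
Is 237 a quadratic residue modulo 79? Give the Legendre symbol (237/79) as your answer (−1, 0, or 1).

First reduce: 237 ≡ 0 (mod 79).
Top reduces to 0: gcd > 1, so the symbol is 0.

0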